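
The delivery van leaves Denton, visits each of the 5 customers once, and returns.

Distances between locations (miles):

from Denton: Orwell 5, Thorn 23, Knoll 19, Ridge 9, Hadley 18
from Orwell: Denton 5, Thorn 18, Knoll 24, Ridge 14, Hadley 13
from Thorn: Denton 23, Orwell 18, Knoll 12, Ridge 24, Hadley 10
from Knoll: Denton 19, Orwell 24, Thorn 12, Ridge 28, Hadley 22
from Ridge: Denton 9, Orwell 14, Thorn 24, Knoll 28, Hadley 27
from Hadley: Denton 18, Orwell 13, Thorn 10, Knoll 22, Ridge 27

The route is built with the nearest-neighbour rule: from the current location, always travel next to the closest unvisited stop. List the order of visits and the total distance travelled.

Denton → [Orwell:5 / Ridge:9 / Hadley:18 / Knoll:19 / Thorn:23] → Orwell (5)
Orwell → [Hadley:13 / Ridge:14 / Thorn:18 / Knoll:24] → Hadley (13)
Hadley → [Thorn:10 / Knoll:22 / Ridge:27] → Thorn (10)
Thorn → [Knoll:12 / Ridge:24] → Knoll (12)
Knoll → [Ridge:28] → Ridge (28)
Return Ridge→Denton: 9.
Total = 5 + 13 + 10 + 12 + 28 + 9 = 77.

77 miles along Denton → Orwell → Hadley → Thorn → Knoll → Ridge → Denton.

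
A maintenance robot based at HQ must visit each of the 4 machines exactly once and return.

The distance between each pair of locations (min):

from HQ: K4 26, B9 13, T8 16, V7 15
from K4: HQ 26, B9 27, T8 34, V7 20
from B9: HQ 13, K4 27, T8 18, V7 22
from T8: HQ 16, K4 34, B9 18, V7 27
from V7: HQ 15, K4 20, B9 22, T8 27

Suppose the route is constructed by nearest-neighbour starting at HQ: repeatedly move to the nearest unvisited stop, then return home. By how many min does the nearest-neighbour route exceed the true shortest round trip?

From HQ: B9=13, V7=15, T8=16, K4=26 → choose B9 (13).
From B9: T8=18, V7=22, K4=27 → choose T8 (18).
From T8: V7=27, K4=34 → choose V7 (27).
From V7: K4=20 → choose K4 (20).
NN route HQ → B9 → T8 → V7 → K4 → HQ costs 104.
Optimal: HQ → T8 → B9 → K4 → V7 → HQ costs 96 (by enumerating all 12 distinct tours).
Excess = 104 − 96 = 8.

8 min longer than the optimal tour.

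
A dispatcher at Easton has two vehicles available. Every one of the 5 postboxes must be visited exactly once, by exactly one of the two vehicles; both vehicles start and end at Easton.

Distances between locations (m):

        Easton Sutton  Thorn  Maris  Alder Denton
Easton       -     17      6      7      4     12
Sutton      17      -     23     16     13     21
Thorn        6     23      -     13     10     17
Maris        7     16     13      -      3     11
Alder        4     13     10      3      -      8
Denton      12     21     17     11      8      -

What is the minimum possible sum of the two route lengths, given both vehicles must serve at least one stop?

68 m — the smallest possible combined total.

Try each way of splitting the stops between the two vehicles (each non-empty) and, for each split, find the best tour for each vehicle:
  {Sutton} + {Thorn, Maris, Alder, Denton}: 34 + 41 = 75
  {Thorn} + {Sutton, Maris, Alder, Denton}: 12 + 56 = 68
  {Sutton, Thorn} + {Maris, Alder, Denton}: 46 + 30 = 76
  {Maris} + {Sutton, Thorn, Alder, Denton}: 14 + 61 = 75
  {Sutton, Maris} + {Thorn, Alder, Denton}: 40 + 35 = 75
  {Thorn, Maris} + {Sutton, Alder, Denton}: 26 + 50 = 76
  … (15 splits in total)
Best: vehicle 1 Easton → Thorn → Easton = 12; vehicle 2 Easton → Sutton → Maris → Alder → Denton → Easton = 56; combined 68.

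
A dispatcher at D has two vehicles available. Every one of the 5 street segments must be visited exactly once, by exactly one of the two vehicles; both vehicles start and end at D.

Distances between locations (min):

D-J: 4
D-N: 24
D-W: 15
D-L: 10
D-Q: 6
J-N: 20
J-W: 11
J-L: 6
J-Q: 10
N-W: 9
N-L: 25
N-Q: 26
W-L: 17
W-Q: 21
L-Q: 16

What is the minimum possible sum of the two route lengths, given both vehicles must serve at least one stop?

Minimum combined distance: 71 min.

There are 2^4 − 1 = 15 ways to divide the 5 stops into two non-empty groups. For each, the best each vehicle can do is its own shortest tour through its group:
  {J} + {N, W, L, Q}: 8 + 68 = 76
  {N} + {J, W, L, Q}: 48 + 54 = 102
  {J, N} + {W, L, Q}: 48 + 54 = 102
  {W} + {J, N, L, Q}: 30 + 67 = 97
  {J, W} + {N, L, Q}: 30 + 67 = 97
  {N, W} + {J, L, Q}: 48 + 32 = 80
  … (15 splits in total)
  {J, N, W, L} + {Q}: 59 + 12 = 71  ← best
Best: vehicle 1 D → J → W → N → L → D = 59; vehicle 2 D → Q → D = 12; combined 71.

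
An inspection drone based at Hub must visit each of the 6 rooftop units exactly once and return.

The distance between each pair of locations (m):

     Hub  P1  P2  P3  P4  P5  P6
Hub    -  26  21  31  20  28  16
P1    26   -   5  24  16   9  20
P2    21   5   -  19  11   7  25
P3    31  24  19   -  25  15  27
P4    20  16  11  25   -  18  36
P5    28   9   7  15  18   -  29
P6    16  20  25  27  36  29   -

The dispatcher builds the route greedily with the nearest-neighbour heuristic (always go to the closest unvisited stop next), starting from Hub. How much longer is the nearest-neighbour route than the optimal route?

Excess over optimum: 5 m.

From Hub: P6=16, P4=20, P2=21, P1=26, P5=28, P3=31 → choose P6 (16).
From P6: P1=20, P2=25, P3=27, P5=29, P4=36 → choose P1 (20).
From P1: P2=5, P5=9, P4=16, P3=24 → choose P2 (5).
From P2: P5=7, P4=11, P3=19 → choose P5 (7).
From P5: P3=15, P4=18 → choose P3 (15).
From P3: P4=25 → choose P4 (25).
NN route Hub → P6 → P1 → P2 → P5 → P3 → P4 → Hub costs 108.
Optimal: Hub → P4 → P2 → P1 → P5 → P3 → P6 → Hub costs 103 (by enumerating all 360 distinct tours).
Excess = 108 − 103 = 5.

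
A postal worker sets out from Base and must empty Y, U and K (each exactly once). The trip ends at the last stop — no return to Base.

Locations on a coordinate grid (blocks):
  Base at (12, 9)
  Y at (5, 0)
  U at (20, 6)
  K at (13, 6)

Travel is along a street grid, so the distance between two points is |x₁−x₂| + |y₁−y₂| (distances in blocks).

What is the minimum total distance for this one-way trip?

There are 3! = 6 possible orderings.
Base→Y→U→K: 16+21+7 = 44
Base→Y→K→U: 16+14+7 = 37
Base→U→Y→K: 11+21+14 = 46
Base→U→K→Y: 11+7+14 = 32
Base→K→Y→U: 4+14+21 = 39
Base→K→U→Y: 4+7+21 = 32
The minimum is 32.
One shortest path: Base → U → K → Y.

Minimum one-way distance = 32 blocks.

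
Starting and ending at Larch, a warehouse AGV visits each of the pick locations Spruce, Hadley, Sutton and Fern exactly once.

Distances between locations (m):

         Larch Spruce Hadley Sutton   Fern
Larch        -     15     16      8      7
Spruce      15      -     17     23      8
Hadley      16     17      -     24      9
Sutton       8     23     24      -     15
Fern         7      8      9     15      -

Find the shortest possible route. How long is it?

Shortest round trip = 64 m.

Larch→Spruce→Hadley→Sutton→Fern→Larch: 15+17+24+15+7 = 78
Larch→Spruce→Hadley→Fern→Sutton→Larch: 15+17+9+15+8 = 64
Larch→Spruce→Sutton→Hadley→Fern→Larch: 15+23+24+9+7 = 78
Larch→Spruce→Sutton→Fern→Hadley→Larch: 15+23+15+9+16 = 78
Larch→Spruce→Fern→Hadley→Sutton→Larch: 15+8+9+24+8 = 64
Larch→Spruce→Fern→Sutton→Hadley→Larch: 15+8+15+24+16 = 78
Larch→Hadley→Spruce→Sutton→Fern→Larch: 16+17+23+15+7 = 78
Larch→Hadley→Spruce→Fern→Sutton→Larch: 16+17+8+15+8 = 64
Larch→Hadley→Sutton→Spruce→Fern→Larch: 16+24+23+8+7 = 78
Larch→Hadley→Fern→Spruce→Sutton→Larch: 16+9+8+23+8 = 64
Larch→Sutton→Spruce→Hadley→Fern→Larch: 8+23+17+9+7 = 64
Larch→Sutton→Hadley→Spruce→Fern→Larch: 8+24+17+8+7 = 64
The minimum is 64.
One optimal route: Larch → Spruce → Hadley → Fern → Sutton → Larch (or its reverse).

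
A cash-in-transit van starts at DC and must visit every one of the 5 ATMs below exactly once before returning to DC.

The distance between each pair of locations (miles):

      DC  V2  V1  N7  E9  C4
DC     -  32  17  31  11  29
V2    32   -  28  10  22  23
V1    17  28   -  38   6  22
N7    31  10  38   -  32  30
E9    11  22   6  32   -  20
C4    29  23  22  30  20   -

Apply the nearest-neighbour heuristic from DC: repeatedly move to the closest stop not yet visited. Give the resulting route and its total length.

103 miles along DC → E9 → V1 → C4 → V2 → N7 → DC.

At DC the remaining stops are E9 11, V1 17, C4 29, N7 31, V2 32; go to E9.
At E9 the remaining stops are V1 6, C4 20, V2 22, N7 32; go to V1.
At V1 the remaining stops are C4 22, V2 28, N7 38; go to C4.
At C4 the remaining stops are V2 23, N7 30; go to V2.
At V2 the remaining stops are N7 10; go to N7.
Return N7→DC: 31.
Total = 11 + 6 + 22 + 23 + 10 + 31 = 103.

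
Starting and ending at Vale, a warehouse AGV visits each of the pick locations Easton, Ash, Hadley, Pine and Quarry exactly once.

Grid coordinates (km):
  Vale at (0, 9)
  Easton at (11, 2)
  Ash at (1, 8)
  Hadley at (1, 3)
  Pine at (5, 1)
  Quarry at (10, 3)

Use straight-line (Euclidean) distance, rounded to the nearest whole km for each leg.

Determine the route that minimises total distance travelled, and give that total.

Vale-Easton-Ash-Hadley-Pine-Quarry-Vale: 13+12+5+4+5+12 = 51
Vale-Easton-Ash-Hadley-Quarry-Pine-Vale: 13+12+5+9+5+9 = 53
Vale-Easton-Ash-Pine-Hadley-Quarry-Vale: 13+12+8+4+9+12 = 58
Vale-Easton-Ash-Pine-Quarry-Hadley-Vale: 13+12+8+5+9+6 = 53
Vale-Easton-Ash-Quarry-Hadley-Pine-Vale: 13+12+10+9+4+9 = 57
Vale-Easton-Ash-Quarry-Pine-Hadley-Vale: 13+12+10+5+4+6 = 50
Vale-Easton-Hadley-Ash-Pine-Quarry-Vale: 13+10+5+8+5+12 = 53
Vale-Easton-Hadley-Ash-Quarry-Pine-Vale: 13+10+5+10+5+9 = 52
Vale-Easton-Hadley-Pine-Ash-Quarry-Vale: 13+10+4+8+10+12 = 57
Vale-Easton-Hadley-Pine-Quarry-Ash-Vale: 13+10+4+5+10+1 = 43
Vale-Easton-Hadley-Quarry-Ash-Pine-Vale: 13+10+9+10+8+9 = 59
Vale-Easton-Hadley-Quarry-Pine-Ash-Vale: 13+10+9+5+8+1 = 46
Vale-Easton-Pine-Ash-Hadley-Quarry-Vale: 13+6+8+5+9+12 = 53
Vale-Easton-Pine-Ash-Quarry-Hadley-Vale: 13+6+8+10+9+6 = 52
… (46 more)
Vale-Ash-Quarry-Easton-Pine-Hadley-Vale: 1+10+1+6+4+6 = 28  ← best
The minimum is 28.
One optimal route: Vale → Ash → Quarry → Easton → Pine → Hadley → Vale (or its reverse).

Shortest round trip = 28 km.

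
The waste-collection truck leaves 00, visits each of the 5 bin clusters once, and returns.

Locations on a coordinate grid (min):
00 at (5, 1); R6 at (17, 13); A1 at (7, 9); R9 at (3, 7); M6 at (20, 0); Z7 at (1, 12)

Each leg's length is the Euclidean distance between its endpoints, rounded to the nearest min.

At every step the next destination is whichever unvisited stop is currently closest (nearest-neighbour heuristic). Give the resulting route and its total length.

Nearest-neighbour total = 61 min; route 00 → R9 → A1 → Z7 → R6 → M6 → 00.

From 00: distances to unvisited — R9=6, A1=8, Z7=12, M6=15, R6=17. Nearest is R9 (6).
From R9: distances to unvisited — A1=4, Z7=5, R6=15, M6=18. Nearest is A1 (4).
From A1: distances to unvisited — Z7=7, R6=11, M6=16. Nearest is Z7 (7).
From Z7: distances to unvisited — R6=16, M6=22. Nearest is R6 (16).
From R6: distances to unvisited — M6=13. Nearest is M6 (13).
Return M6→00: 15.
Total = 6 + 4 + 7 + 16 + 13 + 15 = 61.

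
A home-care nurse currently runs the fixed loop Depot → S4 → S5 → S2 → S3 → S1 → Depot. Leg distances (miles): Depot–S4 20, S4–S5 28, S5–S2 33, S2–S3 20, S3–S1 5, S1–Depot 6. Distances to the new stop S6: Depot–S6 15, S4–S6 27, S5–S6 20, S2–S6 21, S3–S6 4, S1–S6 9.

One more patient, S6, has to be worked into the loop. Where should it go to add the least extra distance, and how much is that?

Insertion cost between consecutive stops i–j is d(i,S6) + d(S6,j) − d(i,j):
  between Depot and S4: 15 + 27 − 20 = 22
  between S4 and S5: 27 + 20 − 28 = 19
  between S5 and S2: 20 + 21 − 33 = 8
  between S2 and S3: 21 + 4 − 20 = 5
  between S3 and S1: 4 + 9 − 5 = 8
  between S1 and Depot: 9 + 15 − 6 = 18
Cheapest insertion is between S2 and S3, adding 5.
New total = 112 + 5 = 117.

Minimum extra distance: 5 miles, inserting S6 between S2 and S3.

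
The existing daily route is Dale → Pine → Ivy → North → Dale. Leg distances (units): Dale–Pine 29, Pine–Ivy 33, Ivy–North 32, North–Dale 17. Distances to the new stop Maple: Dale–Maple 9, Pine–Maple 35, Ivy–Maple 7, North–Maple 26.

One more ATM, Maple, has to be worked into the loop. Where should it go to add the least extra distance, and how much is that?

Insertion cost between consecutive stops i–j is d(i,Maple) + d(Maple,j) − d(i,j):
  between Dale and Pine: 9 + 35 − 29 = 15
  between Pine and Ivy: 35 + 7 − 33 = 9
  between Ivy and North: 7 + 26 − 32 = 1
  between North and Dale: 26 + 9 − 17 = 18
Cheapest insertion is between Ivy and North, adding 1.
New total = 111 + 1 = 112.

Adding 1 by placing Maple on the Ivy–North leg.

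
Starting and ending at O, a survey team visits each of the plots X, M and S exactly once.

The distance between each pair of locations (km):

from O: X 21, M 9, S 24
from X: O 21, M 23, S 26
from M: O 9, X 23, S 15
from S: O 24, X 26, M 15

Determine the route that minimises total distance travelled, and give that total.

There are 3 distinct closed tours to check (reversals are equivalent).
O → X → M → S → O: 21+23+15+24 = 83
O → X → S → M → O: 21+26+15+9 = 71
O → M → X → S → O: 9+23+26+24 = 82
The minimum is 71.
One optimal route: O → X → S → M → O (or its reverse).

71 km — the shortest possible round trip.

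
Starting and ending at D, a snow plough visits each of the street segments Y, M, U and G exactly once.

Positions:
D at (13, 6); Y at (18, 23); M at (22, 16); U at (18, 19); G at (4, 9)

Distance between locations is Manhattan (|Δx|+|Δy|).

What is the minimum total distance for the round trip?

There are 12 distinct closed tours to check (reversals are equivalent).
D → Y → M → U → G → D: 22+11+7+24+12 = 76
D → Y → M → G → U → D: 22+11+25+24+18 = 100
D → Y → U → M → G → D: 22+4+7+25+12 = 70
D → Y → U → G → M → D: 22+4+24+25+19 = 94
D → Y → G → M → U → D: 22+28+25+7+18 = 100
D → Y → G → U → M → D: 22+28+24+7+19 = 100
D → M → Y → U → G → D: 19+11+4+24+12 = 70
D → M → Y → G → U → D: 19+11+28+24+18 = 100
D → M → U → Y → G → D: 19+7+4+28+12 = 70
D → M → G → Y → U → D: 19+25+28+4+18 = 94
D → U → Y → M → G → D: 18+4+11+25+12 = 70
D → U → M → Y → G → D: 18+7+11+28+12 = 76
The minimum is 70.
One optimal route: D → Y → U → M → G → D (or its reverse).

70 — the shortest possible round trip.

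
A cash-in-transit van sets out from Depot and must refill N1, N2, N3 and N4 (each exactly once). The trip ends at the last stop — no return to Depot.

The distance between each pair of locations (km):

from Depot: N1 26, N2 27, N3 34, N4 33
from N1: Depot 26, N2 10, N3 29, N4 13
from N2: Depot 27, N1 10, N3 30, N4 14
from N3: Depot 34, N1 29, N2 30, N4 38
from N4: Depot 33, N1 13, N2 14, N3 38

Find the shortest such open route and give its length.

There are 4! = 24 possible orderings.
Depot - N1 - N2 - N3 - N4: 26+10+30+38 = 104
Depot - N1 - N2 - N4 - N3: 26+10+14+38 = 88
Depot - N1 - N3 - N2 - N4: 26+29+30+14 = 99
Depot - N1 - N3 - N4 - N2: 26+29+38+14 = 107
Depot - N1 - N4 - N2 - N3: 26+13+14+30 = 83
Depot - N1 - N4 - N3 - N2: 26+13+38+30 = 107
Depot - N2 - N1 - N3 - N4: 27+10+29+38 = 104
Depot - N2 - N1 - N4 - N3: 27+10+13+38 = 88
Depot - N2 - N3 - N1 - N4: 27+30+29+13 = 99
Depot - N2 - N3 - N4 - N1: 27+30+38+13 = 108
Depot - N2 - N4 - N1 - N3: 27+14+13+29 = 83
Depot - N2 - N4 - N3 - N1: 27+14+38+29 = 108
Depot - N3 - N1 - N2 - N4: 34+29+10+14 = 87
Depot - N3 - N1 - N4 - N2: 34+29+13+14 = 90
… (10 more)
The minimum is 83.
One shortest path: Depot → N1 → N4 → N2 → N3.

Shortest open route: 83 km.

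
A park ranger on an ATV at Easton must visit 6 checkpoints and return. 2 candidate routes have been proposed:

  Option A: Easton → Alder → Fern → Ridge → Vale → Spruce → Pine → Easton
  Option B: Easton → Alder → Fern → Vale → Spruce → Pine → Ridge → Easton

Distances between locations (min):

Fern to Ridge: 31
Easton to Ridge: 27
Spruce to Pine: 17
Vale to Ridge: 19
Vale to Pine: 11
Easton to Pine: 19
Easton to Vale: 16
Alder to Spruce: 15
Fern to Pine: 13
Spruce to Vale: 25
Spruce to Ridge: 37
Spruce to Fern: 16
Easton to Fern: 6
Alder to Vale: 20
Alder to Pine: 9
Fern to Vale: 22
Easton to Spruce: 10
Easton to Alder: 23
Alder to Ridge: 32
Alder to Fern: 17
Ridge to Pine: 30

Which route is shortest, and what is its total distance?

Shortest is Option A, total 151 min.

Option A: 23 + 17 + 31 + 19 + 25 + 17 + 19 = 151
Option B: 23 + 17 + 22 + 25 + 17 + 30 + 27 = 161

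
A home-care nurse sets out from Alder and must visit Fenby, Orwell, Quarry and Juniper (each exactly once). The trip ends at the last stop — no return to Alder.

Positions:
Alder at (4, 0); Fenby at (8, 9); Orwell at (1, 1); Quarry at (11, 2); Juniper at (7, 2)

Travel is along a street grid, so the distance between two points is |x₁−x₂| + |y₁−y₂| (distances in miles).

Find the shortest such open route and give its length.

There are 4! = 24 possible orderings.
Alder→Fenby→Orwell→Quarry→Juniper: 13+15+11+4 = 43
Alder→Fenby→Orwell→Juniper→Quarry: 13+15+7+4 = 39
Alder→Fenby→Quarry→Orwell→Juniper: 13+10+11+7 = 41
Alder→Fenby→Quarry→Juniper→Orwell: 13+10+4+7 = 34
Alder→Fenby→Juniper→Orwell→Quarry: 13+8+7+11 = 39
Alder→Fenby→Juniper→Quarry→Orwell: 13+8+4+11 = 36
Alder→Orwell→Fenby→Quarry→Juniper: 4+15+10+4 = 33
Alder→Orwell→Fenby→Juniper→Quarry: 4+15+8+4 = 31
Alder→Orwell→Quarry→Fenby→Juniper: 4+11+10+8 = 33
Alder→Orwell→Quarry→Juniper→Fenby: 4+11+4+8 = 27
Alder→Orwell→Juniper→Fenby→Quarry: 4+7+8+10 = 29
Alder→Orwell→Juniper→Quarry→Fenby: 4+7+4+10 = 25
Alder→Quarry→Fenby→Orwell→Juniper: 9+10+15+7 = 41
Alder→Quarry→Fenby→Juniper→Orwell: 9+10+8+7 = 34
… (10 more)
The minimum is 25.
One shortest path: Alder → Orwell → Juniper → Quarry → Fenby.

25 miles — the minimum one-way total.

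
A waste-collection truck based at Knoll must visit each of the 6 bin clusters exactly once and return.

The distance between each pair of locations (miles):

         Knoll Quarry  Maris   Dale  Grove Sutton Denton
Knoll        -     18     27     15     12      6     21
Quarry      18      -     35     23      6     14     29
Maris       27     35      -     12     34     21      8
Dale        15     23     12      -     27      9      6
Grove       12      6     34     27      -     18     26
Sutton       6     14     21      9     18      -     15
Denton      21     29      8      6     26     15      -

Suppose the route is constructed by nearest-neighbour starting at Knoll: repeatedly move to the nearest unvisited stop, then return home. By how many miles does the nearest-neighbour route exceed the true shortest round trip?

From Knoll: Sutton=6, Grove=12, Dale=15, Quarry=18, Denton=21, Maris=27 → choose Sutton (6).
From Sutton: Dale=9, Quarry=14, Denton=15, Grove=18, Maris=21 → choose Dale (9).
From Dale: Denton=6, Maris=12, Quarry=23, Grove=27 → choose Denton (6).
From Denton: Maris=8, Grove=26, Quarry=29 → choose Maris (8).
From Maris: Grove=34, Quarry=35 → choose Grove (34).
From Grove: Quarry=6 → choose Quarry (6).
NN route Knoll → Sutton → Dale → Denton → Maris → Grove → Quarry → Knoll costs 87.
Optimal: Knoll → Maris → Denton → Dale → Sutton → Quarry → Grove → Knoll costs 82 (by enumerating all 360 distinct tours).
Excess = 87 − 82 = 5.

5 miles longer than the optimal tour.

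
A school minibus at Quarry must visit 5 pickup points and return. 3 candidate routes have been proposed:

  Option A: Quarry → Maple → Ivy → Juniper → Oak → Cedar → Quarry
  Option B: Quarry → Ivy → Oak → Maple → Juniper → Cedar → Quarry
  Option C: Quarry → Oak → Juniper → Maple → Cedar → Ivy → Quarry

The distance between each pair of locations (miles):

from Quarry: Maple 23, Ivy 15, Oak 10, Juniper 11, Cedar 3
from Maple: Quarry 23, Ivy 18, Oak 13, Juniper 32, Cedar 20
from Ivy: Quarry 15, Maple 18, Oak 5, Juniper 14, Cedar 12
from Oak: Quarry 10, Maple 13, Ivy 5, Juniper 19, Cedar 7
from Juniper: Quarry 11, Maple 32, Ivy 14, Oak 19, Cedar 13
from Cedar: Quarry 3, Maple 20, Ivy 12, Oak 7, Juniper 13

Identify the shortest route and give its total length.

Shortest is Option B, total 81 miles.

Option A: 23 + 18 + 14 + 19 + 7 + 3 = 84
Option B: 15 + 5 + 13 + 32 + 13 + 3 = 81
Option C: 10 + 19 + 32 + 20 + 12 + 15 = 108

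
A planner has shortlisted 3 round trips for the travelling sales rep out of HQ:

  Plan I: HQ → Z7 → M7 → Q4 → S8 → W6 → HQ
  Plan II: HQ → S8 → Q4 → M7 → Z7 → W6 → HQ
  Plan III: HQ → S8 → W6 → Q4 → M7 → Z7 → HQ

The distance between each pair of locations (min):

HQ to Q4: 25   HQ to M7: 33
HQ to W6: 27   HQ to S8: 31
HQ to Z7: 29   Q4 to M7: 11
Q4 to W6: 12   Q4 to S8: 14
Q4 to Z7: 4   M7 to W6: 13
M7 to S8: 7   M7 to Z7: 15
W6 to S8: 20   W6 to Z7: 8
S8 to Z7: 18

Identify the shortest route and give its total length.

Plan I: 29 + 15 + 11 + 14 + 20 + 27 = 116
Plan II: 31 + 14 + 11 + 15 + 8 + 27 = 106
Plan III: 31 + 20 + 12 + 11 + 15 + 29 = 118

Shortest is Plan II, total 106 min.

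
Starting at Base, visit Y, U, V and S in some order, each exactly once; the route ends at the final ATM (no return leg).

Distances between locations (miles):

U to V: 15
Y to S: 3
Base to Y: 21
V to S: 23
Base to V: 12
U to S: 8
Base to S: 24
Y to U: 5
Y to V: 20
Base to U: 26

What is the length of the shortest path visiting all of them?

There are 4! = 24 possible orderings.
Base - Y - U - V - S: 21+5+15+23 = 64
Base - Y - U - S - V: 21+5+8+23 = 57
Base - Y - V - U - S: 21+20+15+8 = 64
Base - Y - V - S - U: 21+20+23+8 = 72
Base - Y - S - U - V: 21+3+8+15 = 47
Base - Y - S - V - U: 21+3+23+15 = 62
Base - U - Y - V - S: 26+5+20+23 = 74
Base - U - Y - S - V: 26+5+3+23 = 57
Base - U - V - Y - S: 26+15+20+3 = 64
Base - U - V - S - Y: 26+15+23+3 = 67
Base - U - S - Y - V: 26+8+3+20 = 57
Base - U - S - V - Y: 26+8+23+20 = 77
Base - V - Y - U - S: 12+20+5+8 = 45
Base - V - Y - S - U: 12+20+3+8 = 43
… (10 more)
Base - V - U - Y - S: 12+15+5+3 = 35  ← best
The minimum is 35.
One shortest path: Base → V → U → Y → S.

Minimum one-way distance = 35 miles.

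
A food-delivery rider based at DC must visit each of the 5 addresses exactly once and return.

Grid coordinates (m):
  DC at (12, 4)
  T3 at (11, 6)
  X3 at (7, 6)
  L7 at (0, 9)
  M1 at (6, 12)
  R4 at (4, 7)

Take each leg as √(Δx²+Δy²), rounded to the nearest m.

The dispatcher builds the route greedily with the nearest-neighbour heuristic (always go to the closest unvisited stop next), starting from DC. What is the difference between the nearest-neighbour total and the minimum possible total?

DC: T3=2, X3=5, R4=9, M1=10, L7=13 ⇒ T3
T3: X3=4, R4=7, M1=8, L7=11 ⇒ X3
X3: R4=3, M1=6, L7=8 ⇒ R4
R4: L7=4, M1=5 ⇒ L7
L7: M1=7 ⇒ M1
NN route DC → T3 → X3 → R4 → L7 → M1 → DC costs 30.
Optimal: DC → T3 → M1 → L7 → R4 → X3 → DC costs 29 (by enumerating all 60 distinct tours).
Excess = 30 − 29 = 1.

1 m longer than the optimal tour.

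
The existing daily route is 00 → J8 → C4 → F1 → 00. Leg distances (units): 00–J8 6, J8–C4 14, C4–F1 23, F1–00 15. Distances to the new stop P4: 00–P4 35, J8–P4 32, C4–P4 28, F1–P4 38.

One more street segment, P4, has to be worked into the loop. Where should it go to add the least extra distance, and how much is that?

Insertion cost between consecutive stops i–j is d(i,P4) + d(P4,j) − d(i,j):
  between 00 and J8: 35 + 32 − 6 = 61
  between J8 and C4: 32 + 28 − 14 = 46
  between C4 and F1: 28 + 38 − 23 = 43
  between F1 and 00: 38 + 35 − 15 = 58
Cheapest insertion is between C4 and F1, adding 43.
New total = 58 + 43 = 101.

Minimum extra distance: 43, inserting P4 between C4 and F1.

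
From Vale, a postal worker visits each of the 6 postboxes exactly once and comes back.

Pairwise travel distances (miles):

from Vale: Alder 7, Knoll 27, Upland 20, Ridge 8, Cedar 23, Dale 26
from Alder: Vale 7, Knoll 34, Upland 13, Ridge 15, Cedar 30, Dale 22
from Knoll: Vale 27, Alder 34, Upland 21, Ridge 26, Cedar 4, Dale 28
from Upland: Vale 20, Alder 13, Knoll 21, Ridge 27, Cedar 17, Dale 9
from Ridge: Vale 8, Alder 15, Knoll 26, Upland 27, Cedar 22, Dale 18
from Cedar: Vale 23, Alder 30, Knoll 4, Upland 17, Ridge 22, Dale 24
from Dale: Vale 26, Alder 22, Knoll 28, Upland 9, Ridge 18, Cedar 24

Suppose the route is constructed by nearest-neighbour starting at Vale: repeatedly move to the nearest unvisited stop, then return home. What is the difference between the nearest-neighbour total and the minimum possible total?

9 miles longer than the optimal tour.

Vale: Alder=7, Ridge=8, Upland=20, Cedar=23, Dale=26, Knoll=27 ⇒ Alder
Alder: Upland=13, Ridge=15, Dale=22, Cedar=30, Knoll=34 ⇒ Upland
Upland: Dale=9, Cedar=17, Knoll=21, Ridge=27 ⇒ Dale
Dale: Ridge=18, Cedar=24, Knoll=28 ⇒ Ridge
Ridge: Cedar=22, Knoll=26 ⇒ Cedar
Cedar: Knoll=4 ⇒ Knoll
NN route Vale → Alder → Upland → Dale → Ridge → Cedar → Knoll → Vale costs 100.
Optimal: Vale → Alder → Upland → Dale → Knoll → Cedar → Ridge → Vale costs 91 (by enumerating all 360 distinct tours).
Excess = 100 − 91 = 9.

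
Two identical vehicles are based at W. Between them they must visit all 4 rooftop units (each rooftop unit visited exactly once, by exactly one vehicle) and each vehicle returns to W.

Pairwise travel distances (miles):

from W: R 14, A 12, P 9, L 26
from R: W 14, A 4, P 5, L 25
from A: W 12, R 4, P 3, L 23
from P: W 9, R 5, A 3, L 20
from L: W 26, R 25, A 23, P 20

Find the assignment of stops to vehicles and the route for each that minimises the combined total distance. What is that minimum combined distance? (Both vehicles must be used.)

Minimum combined distance: 82 miles.

Check every non-empty split of the stops between the two vehicles; for each half take its own optimal tour:
  {R} + {A, P, L}: 28 + 61 = 89
  {A} + {R, P, L}: 24 + 65 = 89
  {R, A} + {P, L}: 30 + 55 = 85
  {P} + {R, A, L}: 18 + 67 = 85
  {R, P} + {A, L}: 28 + 61 = 89
  {A, P} + {R, L}: 24 + 65 = 89
  … (7 splits in total)
  {R, A, P} + {L}: 30 + 52 = 82  ← best
Best: vehicle 1 W → R → A → P → W = 30; vehicle 2 W → L → W = 52; combined 82.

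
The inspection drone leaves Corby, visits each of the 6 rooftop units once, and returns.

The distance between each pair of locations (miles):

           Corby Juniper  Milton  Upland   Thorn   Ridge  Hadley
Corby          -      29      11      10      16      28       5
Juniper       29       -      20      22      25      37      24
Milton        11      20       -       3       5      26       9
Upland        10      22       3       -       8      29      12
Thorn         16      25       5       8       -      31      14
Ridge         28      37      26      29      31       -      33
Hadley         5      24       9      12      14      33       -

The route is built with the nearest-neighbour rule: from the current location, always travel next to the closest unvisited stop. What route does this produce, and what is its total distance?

Corby → [Hadley:5 / Upland:10 / Milton:11 / Thorn:16 / Ridge:28 / Juniper:29] → Hadley (5)
Hadley → [Milton:9 / Upland:12 / Thorn:14 / Juniper:24 / Ridge:33] → Milton (9)
Milton → [Upland:3 / Thorn:5 / Juniper:20 / Ridge:26] → Upland (3)
Upland → [Thorn:8 / Juniper:22 / Ridge:29] → Thorn (8)
Thorn → [Juniper:25 / Ridge:31] → Juniper (25)
Juniper → [Ridge:37] → Ridge (37)
Return Ridge→Corby: 28.
Total = 5 + 9 + 3 + 8 + 25 + 37 + 28 = 115.

Total distance 115 miles via the nearest-neighbour route Corby → Hadley → Milton → Upland → Thorn → Juniper → Ridge → Corby.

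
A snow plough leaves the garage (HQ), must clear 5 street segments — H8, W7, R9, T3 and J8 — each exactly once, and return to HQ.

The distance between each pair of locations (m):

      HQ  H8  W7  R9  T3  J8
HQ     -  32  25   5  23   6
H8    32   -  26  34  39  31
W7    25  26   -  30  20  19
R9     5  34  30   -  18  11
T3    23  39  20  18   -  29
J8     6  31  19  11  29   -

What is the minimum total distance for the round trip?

HQ→H8→W7→R9→T3→J8→HQ: 32+26+30+18+29+6 = 141
HQ→H8→W7→R9→J8→T3→HQ: 32+26+30+11+29+23 = 151
HQ→H8→W7→T3→R9→J8→HQ: 32+26+20+18+11+6 = 113
HQ→H8→W7→T3→J8→R9→HQ: 32+26+20+29+11+5 = 123
HQ→H8→W7→J8→R9→T3→HQ: 32+26+19+11+18+23 = 129
HQ→H8→W7→J8→T3→R9→HQ: 32+26+19+29+18+5 = 129
HQ→H8→R9→W7→T3→J8→HQ: 32+34+30+20+29+6 = 151
HQ→H8→R9→W7→J8→T3→HQ: 32+34+30+19+29+23 = 167
HQ→H8→R9→T3→W7→J8→HQ: 32+34+18+20+19+6 = 129
HQ→H8→R9→T3→J8→W7→HQ: 32+34+18+29+19+25 = 157
HQ→H8→R9→J8→W7→T3→HQ: 32+34+11+19+20+23 = 139
HQ→H8→R9→J8→T3→W7→HQ: 32+34+11+29+20+25 = 151
HQ→H8→T3→W7→R9→J8→HQ: 32+39+20+30+11+6 = 138
HQ→H8→T3→W7→J8→R9→HQ: 32+39+20+19+11+5 = 126
… (46 more)
HQ→R9→T3→W7→H8→J8→HQ: 5+18+20+26+31+6 = 106  ← best
The minimum is 106.
One optimal route: HQ → R9 → T3 → W7 → H8 → J8 → HQ (or its reverse).

Minimum total distance: 106 m.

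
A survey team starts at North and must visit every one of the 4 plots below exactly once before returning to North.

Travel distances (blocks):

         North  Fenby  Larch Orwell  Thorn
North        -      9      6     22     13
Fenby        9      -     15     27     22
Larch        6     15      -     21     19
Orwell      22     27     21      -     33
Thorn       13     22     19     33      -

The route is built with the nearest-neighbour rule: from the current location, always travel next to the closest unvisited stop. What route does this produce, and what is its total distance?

Nearest-neighbour total = 98 blocks; route North → Larch → Fenby → Thorn → Orwell → North.

At North the remaining stops are Larch 6, Fenby 9, Thorn 13, Orwell 22; go to Larch.
At Larch the remaining stops are Fenby 15, Thorn 19, Orwell 21; go to Fenby.
At Fenby the remaining stops are Thorn 22, Orwell 27; go to Thorn.
At Thorn the remaining stops are Orwell 33; go to Orwell.
Return Orwell→North: 22.
Total = 6 + 15 + 22 + 33 + 22 = 98.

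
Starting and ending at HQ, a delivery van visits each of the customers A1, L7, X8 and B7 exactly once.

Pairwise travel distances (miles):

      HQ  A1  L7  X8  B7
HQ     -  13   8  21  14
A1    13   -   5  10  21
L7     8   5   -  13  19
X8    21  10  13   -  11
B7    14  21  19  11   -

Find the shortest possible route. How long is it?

48 miles — the shortest possible round trip.

HQ→A1→L7→X8→B7→HQ: 13+5+13+11+14 = 56
HQ→A1→L7→B7→X8→HQ: 13+5+19+11+21 = 69
HQ→A1→X8→L7→B7→HQ: 13+10+13+19+14 = 69
HQ→A1→X8→B7→L7→HQ: 13+10+11+19+8 = 61
HQ→A1→B7→L7→X8→HQ: 13+21+19+13+21 = 87
HQ→A1→B7→X8→L7→HQ: 13+21+11+13+8 = 66
HQ→L7→A1→X8→B7→HQ: 8+5+10+11+14 = 48
HQ→L7→A1→B7→X8→HQ: 8+5+21+11+21 = 66
HQ→L7→X8→A1→B7→HQ: 8+13+10+21+14 = 66
HQ→L7→B7→A1→X8→HQ: 8+19+21+10+21 = 79
HQ→X8→A1→L7→B7→HQ: 21+10+5+19+14 = 69
HQ→X8→L7→A1→B7→HQ: 21+13+5+21+14 = 74
The minimum is 48.
One optimal route: HQ → L7 → A1 → X8 → B7 → HQ (or its reverse).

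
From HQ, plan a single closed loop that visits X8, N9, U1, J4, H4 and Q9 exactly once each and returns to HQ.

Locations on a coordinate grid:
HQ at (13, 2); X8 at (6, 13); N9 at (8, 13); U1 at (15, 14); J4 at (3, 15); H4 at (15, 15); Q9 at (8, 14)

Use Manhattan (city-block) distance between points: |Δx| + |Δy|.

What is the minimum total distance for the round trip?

Minimum total distance: 52.

HQ → X8 → N9 → U1 → J4 → H4 → Q9 → HQ: 18+2+8+13+12+8+17 = 78
HQ → X8 → N9 → U1 → J4 → Q9 → H4 → HQ: 18+2+8+13+6+8+15 = 70
HQ → X8 → N9 → U1 → H4 → J4 → Q9 → HQ: 18+2+8+1+12+6+17 = 64
HQ → X8 → N9 → U1 → H4 → Q9 → J4 → HQ: 18+2+8+1+8+6+23 = 66
HQ → X8 → N9 → U1 → Q9 → J4 → H4 → HQ: 18+2+8+7+6+12+15 = 68
HQ → X8 → N9 → U1 → Q9 → H4 → J4 → HQ: 18+2+8+7+8+12+23 = 78
HQ → X8 → N9 → J4 → U1 → H4 → Q9 → HQ: 18+2+7+13+1+8+17 = 66
HQ → X8 → N9 → J4 → U1 → Q9 → H4 → HQ: 18+2+7+13+7+8+15 = 70
… (352 more)
HQ → N9 → X8 → J4 → Q9 → U1 → H4 → HQ: 16+2+5+6+7+1+15 = 52  ← best
The minimum is 52.
One optimal route: HQ → N9 → X8 → J4 → Q9 → U1 → H4 → HQ (or its reverse).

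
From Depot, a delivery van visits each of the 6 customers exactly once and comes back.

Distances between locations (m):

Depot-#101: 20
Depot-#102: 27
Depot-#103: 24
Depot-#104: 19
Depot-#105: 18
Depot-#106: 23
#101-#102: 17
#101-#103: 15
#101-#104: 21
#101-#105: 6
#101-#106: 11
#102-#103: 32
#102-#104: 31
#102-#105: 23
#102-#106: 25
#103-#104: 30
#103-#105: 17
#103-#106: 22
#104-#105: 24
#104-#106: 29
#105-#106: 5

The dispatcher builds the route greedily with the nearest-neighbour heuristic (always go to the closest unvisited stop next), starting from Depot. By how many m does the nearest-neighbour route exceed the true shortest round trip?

Depot: #105=18, #104=19, #101=20, #106=23, #103=24, #102=27 ⇒ #105
#105: #106=5, #101=6, #103=17, #102=23, #104=24 ⇒ #106
#106: #101=11, #103=22, #102=25, #104=29 ⇒ #101
#101: #103=15, #102=17, #104=21 ⇒ #103
#103: #104=30, #102=32 ⇒ #104
#104: #102=31 ⇒ #102
NN route Depot → #105 → #106 → #101 → #103 → #104 → #102 → Depot costs 137.
Optimal: Depot → #103 → #105 → #106 → #101 → #102 → #104 → Depot costs 124 (by enumerating all 360 distinct tours).
Excess = 137 − 124 = 13.

The nearest-neighbour route is 13 m longer than optimal.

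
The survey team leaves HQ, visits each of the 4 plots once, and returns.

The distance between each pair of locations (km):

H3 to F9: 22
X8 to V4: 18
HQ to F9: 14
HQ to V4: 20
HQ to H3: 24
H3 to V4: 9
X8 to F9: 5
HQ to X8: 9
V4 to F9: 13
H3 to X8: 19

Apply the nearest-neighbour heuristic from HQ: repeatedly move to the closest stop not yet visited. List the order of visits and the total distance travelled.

Nearest-neighbour total = 60 km; route HQ → X8 → F9 → V4 → H3 → HQ.

At HQ the remaining stops are X8 9, F9 14, V4 20, H3 24; go to X8.
At X8 the remaining stops are F9 5, V4 18, H3 19; go to F9.
At F9 the remaining stops are V4 13, H3 22; go to V4.
At V4 the remaining stops are H3 9; go to H3.
Return H3→HQ: 24.
Total = 9 + 5 + 13 + 9 + 24 = 60.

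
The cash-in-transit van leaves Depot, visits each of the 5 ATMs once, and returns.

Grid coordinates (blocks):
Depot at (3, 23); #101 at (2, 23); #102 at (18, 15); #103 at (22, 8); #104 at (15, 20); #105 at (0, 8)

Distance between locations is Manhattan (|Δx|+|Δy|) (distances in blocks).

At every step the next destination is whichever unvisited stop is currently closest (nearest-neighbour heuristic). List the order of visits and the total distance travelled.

Depot → [#101:1 / #104:15 / #105:18 / #102:23 / #103:34] → #101 (1)
#101 → [#104:16 / #105:17 / #102:24 / #103:35] → #104 (16)
#104 → [#102:8 / #103:19 / #105:27] → #102 (8)
#102 → [#103:11 / #105:25] → #103 (11)
#103 → [#105:22] → #105 (22)
Return #105→Depot: 18.
Total = 1 + 16 + 8 + 11 + 22 + 18 = 76.

Nearest-neighbour total = 76 blocks; route Depot → #101 → #104 → #102 → #103 → #105 → Depot.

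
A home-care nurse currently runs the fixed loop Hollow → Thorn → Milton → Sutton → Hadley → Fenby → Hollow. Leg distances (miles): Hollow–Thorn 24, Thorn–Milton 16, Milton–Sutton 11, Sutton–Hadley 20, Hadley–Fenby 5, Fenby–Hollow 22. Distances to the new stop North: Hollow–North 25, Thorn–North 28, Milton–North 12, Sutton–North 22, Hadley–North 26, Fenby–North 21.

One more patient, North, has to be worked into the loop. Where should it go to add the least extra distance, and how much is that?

Insertion cost between consecutive stops i–j is d(i,North) + d(North,j) − d(i,j):
  between Hollow and Thorn: 25 + 28 − 24 = 29
  between Thorn and Milton: 28 + 12 − 16 = 24
  between Milton and Sutton: 12 + 22 − 11 = 23
  between Sutton and Hadley: 22 + 26 − 20 = 28
  between Hadley and Fenby: 26 + 21 − 5 = 42
  between Fenby and Hollow: 21 + 25 − 22 = 24
Cheapest insertion is between Milton and Sutton, adding 23.
New total = 98 + 23 = 121.

+23 miles — insert North between Milton and Sutton.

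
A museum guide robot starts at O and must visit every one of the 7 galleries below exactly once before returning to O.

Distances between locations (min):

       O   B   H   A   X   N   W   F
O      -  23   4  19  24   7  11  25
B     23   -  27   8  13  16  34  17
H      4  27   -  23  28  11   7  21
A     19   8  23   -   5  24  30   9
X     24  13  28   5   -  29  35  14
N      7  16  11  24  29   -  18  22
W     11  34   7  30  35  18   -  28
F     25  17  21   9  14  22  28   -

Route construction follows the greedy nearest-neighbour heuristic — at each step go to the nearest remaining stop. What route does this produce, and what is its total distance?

From O: distances to unvisited — H=4, N=7, W=11, A=19, B=23, X=24, F=25. Nearest is H (4).
From H: distances to unvisited — W=7, N=11, F=21, A=23, B=27, X=28. Nearest is W (7).
From W: distances to unvisited — N=18, F=28, A=30, B=34, X=35. Nearest is N (18).
From N: distances to unvisited — B=16, F=22, A=24, X=29. Nearest is B (16).
From B: distances to unvisited — A=8, X=13, F=17. Nearest is A (8).
From A: distances to unvisited — X=5, F=9. Nearest is X (5).
From X: distances to unvisited — F=14. Nearest is F (14).
Return F→O: 25.
Total = 4 + 7 + 18 + 16 + 8 + 5 + 14 + 25 = 97.

Total distance 97 min via the nearest-neighbour route O → H → W → N → B → A → X → F → O.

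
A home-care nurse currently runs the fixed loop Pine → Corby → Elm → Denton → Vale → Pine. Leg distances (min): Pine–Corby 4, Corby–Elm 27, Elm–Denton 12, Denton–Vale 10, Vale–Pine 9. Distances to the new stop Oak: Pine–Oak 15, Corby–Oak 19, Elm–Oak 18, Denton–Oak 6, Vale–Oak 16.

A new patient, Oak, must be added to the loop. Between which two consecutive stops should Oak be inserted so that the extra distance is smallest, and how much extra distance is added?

+10 min — insert Oak between Corby and Elm.

Insertion cost between consecutive stops i–j is d(i,Oak) + d(Oak,j) − d(i,j):
  between Pine and Corby: 15 + 19 − 4 = 30
  between Corby and Elm: 19 + 18 − 27 = 10
  between Elm and Denton: 18 + 6 − 12 = 12
  between Denton and Vale: 6 + 16 − 10 = 12
  between Vale and Pine: 16 + 15 − 9 = 22
Cheapest insertion is between Corby and Elm, adding 10.
New total = 62 + 10 = 72.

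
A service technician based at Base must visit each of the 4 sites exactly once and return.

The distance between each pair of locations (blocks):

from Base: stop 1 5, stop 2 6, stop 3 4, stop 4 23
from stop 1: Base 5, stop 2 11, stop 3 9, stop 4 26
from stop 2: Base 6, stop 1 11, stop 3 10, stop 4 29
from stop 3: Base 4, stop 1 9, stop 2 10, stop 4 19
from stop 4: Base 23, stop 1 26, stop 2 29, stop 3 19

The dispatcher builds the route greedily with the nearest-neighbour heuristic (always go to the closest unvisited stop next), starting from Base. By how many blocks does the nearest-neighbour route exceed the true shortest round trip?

From Base: stop 3=4, stop 1=5, stop 2=6, stop 4=23 → choose stop 3 (4).
From stop 3: stop 1=9, stop 2=10, stop 4=19 → choose stop 1 (9).
From stop 1: stop 2=11, stop 4=26 → choose stop 2 (11).
From stop 2: stop 4=29 → choose stop 4 (29).
NN route Base → stop 3 → stop 1 → stop 2 → stop 4 → Base costs 76.
Optimal: Base → stop 1 → stop 4 → stop 3 → stop 2 → Base costs 66 (by enumerating all 12 distinct tours).
Excess = 76 − 66 = 10.

10 blocks longer than the optimal tour.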